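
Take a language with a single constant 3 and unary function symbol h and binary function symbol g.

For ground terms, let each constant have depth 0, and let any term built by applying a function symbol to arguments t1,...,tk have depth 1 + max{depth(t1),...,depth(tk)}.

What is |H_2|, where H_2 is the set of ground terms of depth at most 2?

13

If N_k denotes the number of depth-≤k ground terms, the 1 constant gives N_0 = 1, and each function symbol of arity r contributes N_{k-1}^r new terms at level k: N_k = 1 + N_{k-1} + N_{k-1}^2.
N_0 = 1
N_1 = 1 + 1 + 1^2 = 3
N_2 = 1 + 3 + 3^2 = 13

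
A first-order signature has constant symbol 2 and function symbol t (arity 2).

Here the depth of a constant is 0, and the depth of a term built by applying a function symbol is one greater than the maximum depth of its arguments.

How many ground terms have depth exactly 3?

21

Let N_k count ground terms of depth at most k. Each non-constant term of depth ≤ k is some function symbol applied to depth-≤(k−1) arguments, giving N_k = 1 + N_{k-1}^2.
N_0 = 1
N_1 = 1 + 1^2 = 2
N_2 = 1 + 2^2 = 5
N_3 = 1 + 5^2 = 26
Terms of depth exactly 3: N_3 − N_2 = 26 − 5 = 21.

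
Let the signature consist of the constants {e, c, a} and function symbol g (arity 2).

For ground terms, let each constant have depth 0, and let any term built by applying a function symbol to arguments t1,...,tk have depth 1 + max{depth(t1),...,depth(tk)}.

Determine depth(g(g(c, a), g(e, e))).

depth(g(c, a)) = 1 + max(0, 0) = 1
depth(g(e, e)) = 1 + max(0, 0) = 1
depth(g(g(c, a), g(e, e))) = 1 + max(1, 1) = 2

2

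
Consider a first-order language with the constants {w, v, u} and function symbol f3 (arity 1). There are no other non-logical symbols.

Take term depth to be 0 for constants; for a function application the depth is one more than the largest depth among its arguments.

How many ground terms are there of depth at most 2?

9

Write N_k for the number of ground terms of depth ≤ k. A term of depth ≤ k is either a constant or a function symbol applied to arguments of depth ≤ k−1, so N_k = 3 + N_{k-1}.
N_0 = 3
N_1 = 3 + 3 = 6
N_2 = 3 + 6 = 9
Explicitly: w, v, u, f3(w), f3(v), f3(u), f3(f3(w)), f3(f3(v)), f3(f3(u)).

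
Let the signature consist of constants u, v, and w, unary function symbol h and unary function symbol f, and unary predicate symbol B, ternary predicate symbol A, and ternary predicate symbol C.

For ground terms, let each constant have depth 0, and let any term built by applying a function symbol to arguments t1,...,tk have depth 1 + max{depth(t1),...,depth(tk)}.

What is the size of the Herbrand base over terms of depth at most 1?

1467

First count ground terms of depth ≤ 1.
Let N_k = |{terms of depth ≤ k}|. Then N_0 = 3 and N_k = 3 + N_{k-1} + N_{k-1} for k ≥ 1 (one summand per function symbol, arity giving the exponent).
N_0 = 3
N_1 = 3 + 3 + 3 = 9
Explicitly: u, v, w, h(u), h(v), h(w), f(u), f(v), f(w).
So |H| = 9.
For each predicate symbol, the number of ground atoms is |H| raised to its arity; summing:
  B: 9;  A: 9^3 = 729;  C: 9^3 = 729
Total ground atoms: 9 + 729 + 729 = 1467.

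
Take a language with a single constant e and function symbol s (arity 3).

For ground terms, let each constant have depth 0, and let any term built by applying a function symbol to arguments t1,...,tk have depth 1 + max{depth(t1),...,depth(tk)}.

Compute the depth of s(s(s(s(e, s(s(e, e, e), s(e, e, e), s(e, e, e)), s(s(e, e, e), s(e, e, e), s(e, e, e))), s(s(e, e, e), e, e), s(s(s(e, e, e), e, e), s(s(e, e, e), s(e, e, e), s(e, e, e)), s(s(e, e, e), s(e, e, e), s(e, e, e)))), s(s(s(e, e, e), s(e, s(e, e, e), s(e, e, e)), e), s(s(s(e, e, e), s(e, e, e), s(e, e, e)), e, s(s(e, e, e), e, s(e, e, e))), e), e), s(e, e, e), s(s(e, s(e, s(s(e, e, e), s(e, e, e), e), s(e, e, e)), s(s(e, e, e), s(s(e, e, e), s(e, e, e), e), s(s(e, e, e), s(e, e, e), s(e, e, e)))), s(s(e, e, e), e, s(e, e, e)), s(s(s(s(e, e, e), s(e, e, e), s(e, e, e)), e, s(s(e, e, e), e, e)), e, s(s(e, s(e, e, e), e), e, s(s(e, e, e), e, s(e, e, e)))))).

depth(s(e, e, e)) = 1 + max(0, 0, 0) = 1
depth(s(s(e, e, e), s(e, e, e), s(e, e, e))) = 1 + max(1, 1, 1) = 2
depth(s(e, s(s(e, e, e), s(e, e, e), s(e, e, e)), s(s(e, e, e), s(e, e, e), s(e, e, e)))) = 1 + max(0, 2, 2) = 3
depth(s(s(e, e, e), e, e)) = 1 + max(1, 0, 0) = 2
depth(s(s(s(e, e, e), e, e), s(s(e, e, e), s(e, e, e), s(e, e, e)), s(s(e, e, e), s(e, e, e), s(e, e, e)))) = 1 + max(2, 2, 2) = 3
depth(s(s(e, s(s(e, e, e), s(e, e, e), s(e, e, e)), s(s(e, e, e), s(e, e, e), s(e, e, e))), s(s(e, e, e), e, e), s(s(s(e, e, e), e, e), s(s(e, e, e), s(e, e, e), s(e, e, e)), s(s(e, e, e), s(e, e, e), s(e, e, e))))) = 1 + max(3, 2, 3) = 4
depth(s(e, s(e, e, e), s(e, e, e))) = 1 + max(0, 1, 1) = 2
depth(s(s(e, e, e), s(e, s(e, e, e), s(e, e, e)), e)) = 1 + max(1, 2, 0) = 3
depth(s(s(e, e, e), e, s(e, e, e))) = 1 + max(1, 0, 1) = 2
depth(s(s(s(e, e, e), s(e, e, e), s(e, e, e)), e, s(s(e, e, e), e, s(e, e, e)))) = 1 + max(2, 0, 2) = 3
depth(s(s(s(e, e, e), s(e, s(e, e, e), s(e, e, e)), e), s(s(s(e, e, e), s(e, e, e), s(e, e, e)), e, s(s(e, e, e), e, s(e, e, e))), e)) = 1 + max(3, 3, 0) = 4
depth(s(s(s(e, s(s(e, e, e), s(e, e, e), s(e, e, e)), s(s(e, e, e), s(e, e, e), s(e, e, e))), s(s(e, e, e), e, e), s(s(s(e, e, e), e, e), s(s(e, e, e), s(e, e, e), s(e, e, e)), s(s(e, e, e), s(e, e, e), s(e, e, e)))), s(s(s(e, e, e), s(e, s(e, e, e), s(e, e, e)), e), s(s(s(e, e, e), s(e, e, e), s(e, e, e)), e, s(s(e, e, e), e, s(e, e, e))), e), e)) = 1 + max(4, 4, 0) = 5
depth(s(s(e, e, e), s(e, e, e), e)) = 1 + max(1, 1, 0) = 2
depth(s(e, s(s(e, e, e), s(e, e, e), e), s(e, e, e))) = 1 + max(0, 2, 1) = 3
depth(s(s(e, e, e), s(s(e, e, e), s(e, e, e), e), s(s(e, e, e), s(e, e, e), s(e, e, e)))) = 1 + max(1, 2, 2) = 3
depth(s(e, s(e, s(s(e, e, e), s(e, e, e), e), s(e, e, e)), s(s(e, e, e), s(s(e, e, e), s(e, e, e), e), s(s(e, e, e), s(e, e, e), s(e, e, e))))) = 1 + max(0, 3, 3) = 4
depth(s(s(s(e, e, e), s(e, e, e), s(e, e, e)), e, s(s(e, e, e), e, e))) = 1 + max(2, 0, 2) = 3
depth(s(e, s(e, e, e), e)) = 1 + max(0, 1, 0) = 2
depth(s(s(e, s(e, e, e), e), e, s(s(e, e, e), e, s(e, e, e)))) = 1 + max(2, 0, 2) = 3
depth(s(s(s(s(e, e, e), s(e, e, e), s(e, e, e)), e, s(s(e, e, e), e, e)), e, s(s(e, s(e, e, e), e), e, s(s(e, e, e), e, s(e, e, e))))) = 1 + max(3, 0, 3) = 4
depth(s(s(e, s(e, s(s(e, e, e), s(e, e, e), e), s(e, e, e)), s(s(e, e, e), s(s(e, e, e), s(e, e, e), e), s(s(e, e, e), s(e, e, e), s(e, e, e)))), s(s(e, e, e), e, s(e, e, e)), s(s(s(s(e, e, e), s(e, e, e), s(e, e, e)), e, s(s(e, e, e), e, e)), e, s(s(e, s(e, e, e), e), e, s(s(e, e, e), e, s(e, e, e)))))) = 1 + max(4, 2, 4) = 5
depth(s(s(s(s(e, s(s(e, e, e), s(e, e, e), s(e, e, e)), s(s(e, e, e), s(e, e, e), s(e, e, e))), s(s(e, e, e), e, e), s(s(s(e, e, e), e, e), s(s(e, e, e), s(e, e, e), s(e, e, e)), s(s(e, e, e), s(e, e, e), s(e, e, e)))), s(s(s(e, e, e), s(e, s(e, e, e), s(e, e, e)), e), s(s(s(e, e, e), s(e, e, e), s(e, e, e)), e, s(s(e, e, e), e, s(e, e, e))), e), e), s(e, e, e), s(s(e, s(e, s(s(e, e, e), s(e, e, e), e), s(e, e, e)), s(s(e, e, e), s(s(e, e, e), s(e, e, e), e), s(s(e, e, e), s(e, e, e), s(e, e, e)))), s(s(e, e, e), e, s(e, e, e)), s(s(s(s(e, e, e), s(e, e, e), s(e, e, e)), e, s(s(e, e, e), e, e)), e, s(s(e, s(e, e, e), e), e, s(s(e, e, e), e, s(e, e, e))))))) = 1 + max(5, 1, 5) = 6

6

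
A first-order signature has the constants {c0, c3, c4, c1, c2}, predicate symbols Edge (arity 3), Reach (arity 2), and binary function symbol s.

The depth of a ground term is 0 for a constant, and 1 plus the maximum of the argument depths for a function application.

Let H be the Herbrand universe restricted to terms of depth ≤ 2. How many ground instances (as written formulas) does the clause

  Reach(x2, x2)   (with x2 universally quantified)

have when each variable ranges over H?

905

Ground terms of depth ≤ 2:
  Let N_k count ground terms of depth at most k. Each non-constant term of depth ≤ k is some function symbol applied to depth-≤(k−1) arguments, giving N_k = 5 + N_{k-1}^2.
  N_0 = 5
  N_1 = 5 + 5^2 = 30
  N_2 = 5 + 30^2 = 905
So there are 905 ground terms available for substitution.
The clause has 1 distinct variable (x2), which appears in the body. In the free term algebra distinct substitutions yield syntactically distinct ground instances.
Number of ground instances = 905.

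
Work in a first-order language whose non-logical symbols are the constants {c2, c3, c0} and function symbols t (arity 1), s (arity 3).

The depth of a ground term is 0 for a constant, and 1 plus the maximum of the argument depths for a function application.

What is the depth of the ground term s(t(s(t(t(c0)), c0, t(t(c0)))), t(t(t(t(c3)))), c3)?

5

depth(t(c0)) = 1 + depth(c0) = 1 + 0 = 1
depth(t(t(c0))) = 1 + depth(t(c0)) = 1 + 1 = 2
depth(s(t(t(c0)), c0, t(t(c0)))) = 1 + max(2, 0, 2) = 3
depth(t(s(t(t(c0)), c0, t(t(c0))))) = 1 + depth(s(t(t(c0)), c0, t(t(c0)))) = 1 + 3 = 4
depth(t(c3)) = 1 + depth(c3) = 1 + 0 = 1
depth(t(t(c3))) = 1 + depth(t(c3)) = 1 + 1 = 2
depth(t(t(t(c3)))) = 1 + depth(t(t(c3))) = 1 + 2 = 3
depth(t(t(t(t(c3))))) = 1 + depth(t(t(t(c3)))) = 1 + 3 = 4
depth(s(t(s(t(t(c0)), c0, t(t(c0)))), t(t(t(t(c3)))), c3)) = 1 + max(4, 4, 0) = 5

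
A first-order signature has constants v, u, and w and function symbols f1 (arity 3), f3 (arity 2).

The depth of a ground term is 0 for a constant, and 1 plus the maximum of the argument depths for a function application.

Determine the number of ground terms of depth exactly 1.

Let N_k count ground terms of depth at most k. Each non-constant term of depth ≤ k is some function symbol applied to depth-≤(k−1) arguments, giving N_k = 3 + N_{k-1}^3 + N_{k-1}^2.
N_0 = 3
N_1 = 3 + 3^3 + 3^2 = 39
Terms of depth exactly 1: N_1 − N_0 = 39 − 3 = 36.

36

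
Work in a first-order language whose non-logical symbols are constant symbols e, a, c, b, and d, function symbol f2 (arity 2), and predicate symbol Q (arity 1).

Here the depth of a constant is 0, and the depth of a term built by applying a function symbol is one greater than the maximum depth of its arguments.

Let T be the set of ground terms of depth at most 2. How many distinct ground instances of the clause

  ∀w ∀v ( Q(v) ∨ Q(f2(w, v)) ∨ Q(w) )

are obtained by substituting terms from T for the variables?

819025

Ground terms of depth ≤ 2:
  Write N_k for the number of ground terms of depth ≤ k. A term of depth ≤ k is either a constant or a function symbol applied to arguments of depth ≤ k−1, so N_k = 5 + N_{k-1}^2.
  N_0 = 5
  N_1 = 5 + 5^2 = 30
  N_2 = 5 + 30^2 = 905
So there are 905 ground terms available for substitution.
Each of w, v ranges independently over the available ground terms, and distinct assignments produce distinct instances.
Number of ground instances = 905^2 = 819025.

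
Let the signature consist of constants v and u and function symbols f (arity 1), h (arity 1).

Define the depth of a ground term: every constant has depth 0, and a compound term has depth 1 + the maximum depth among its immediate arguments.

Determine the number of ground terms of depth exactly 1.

If N_k denotes the number of depth-≤k ground terms, the 2 constants give N_0 = 2, and each function symbol of arity r contributes N_{k-1}^r new terms at level k: N_k = 2 + N_{k-1} + N_{k-1}.
N_0 = 2
N_1 = 2 + 2 + 2 = 6
Terms of depth exactly 1: N_1 − N_0 = 6 − 2 = 4.

4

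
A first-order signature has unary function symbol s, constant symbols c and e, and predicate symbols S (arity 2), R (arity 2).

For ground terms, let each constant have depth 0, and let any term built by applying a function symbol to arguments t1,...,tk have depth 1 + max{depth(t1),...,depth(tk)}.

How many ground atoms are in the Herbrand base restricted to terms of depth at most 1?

32

First count ground terms of depth ≤ 1.
Write N_k for the number of ground terms of depth ≤ k. A term of depth ≤ k is either a constant or a function symbol applied to arguments of depth ≤ k−1, so N_k = 2 + N_{k-1}.
N_0 = 2
N_1 = 2 + 2 = 4
Explicitly: c, e, s(c), s(e).
So |H| = 4.
Ground atoms are formed by filling each argument slot of a predicate with a term from H, so an r-ary predicate gives |H|^r atoms:
  S: 4^2 = 16;  R: 4^2 = 16
Total ground atoms: 16 + 16 = 32.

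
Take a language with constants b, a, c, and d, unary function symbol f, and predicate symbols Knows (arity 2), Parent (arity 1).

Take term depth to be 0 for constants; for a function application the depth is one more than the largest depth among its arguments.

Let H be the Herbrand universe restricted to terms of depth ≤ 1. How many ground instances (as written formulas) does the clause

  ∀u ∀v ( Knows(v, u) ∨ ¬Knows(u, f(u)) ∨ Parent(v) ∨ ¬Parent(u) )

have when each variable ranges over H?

64

Ground terms of depth ≤ 1:
  Write N_k for the number of ground terms of depth ≤ k. A term of depth ≤ k is either a constant or a function symbol applied to arguments of depth ≤ k−1, so N_k = 4 + N_{k-1}.
  N_0 = 4
  N_1 = 4 + 4 = 8
  Explicitly: b, a, c, d, f(b), f(a), f(c), f(d).
So there are 8 ground terms available for substitution.
Each of u, v ranges independently over the available ground terms, and distinct assignments produce distinct instances.
Number of ground instances = 8^2 = 64.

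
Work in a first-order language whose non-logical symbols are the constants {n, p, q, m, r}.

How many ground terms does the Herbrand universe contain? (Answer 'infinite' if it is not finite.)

There are no function symbols, so every ground term is one of the 5 constants.
The Herbrand universe is {n, p, q, m, r}, which is finite with 5 elements.

5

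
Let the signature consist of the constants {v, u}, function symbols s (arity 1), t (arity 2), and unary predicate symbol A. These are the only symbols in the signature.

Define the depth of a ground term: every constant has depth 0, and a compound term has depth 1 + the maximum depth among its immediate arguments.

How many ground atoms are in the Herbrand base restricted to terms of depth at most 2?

First count ground terms of depth ≤ 2.
Count level by level. With function symbols s/1, t/2, the terms of depth ≤ k are the 2 constants together with each function applied to depth-≤(k−1) tuples, so N_k = 2 + N_{k-1} + N_{k-1}^2.
N_0 = 2
N_1 = 2 + 2 + 2^2 = 8
N_2 = 2 + 8 + 8^2 = 74
So |H| = 74.
For each predicate symbol, the number of ground atoms is |H| raised to its arity; summing:
  A: 74
Total ground atoms: 74.

74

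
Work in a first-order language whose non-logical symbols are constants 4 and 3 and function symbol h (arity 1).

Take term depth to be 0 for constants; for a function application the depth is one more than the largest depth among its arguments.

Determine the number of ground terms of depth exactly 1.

Let N_k = |{terms of depth ≤ k}|. Then N_0 = 2 and N_k = 2 + N_{k-1} for k ≥ 1 (one summand per function symbol, arity giving the exponent).
N_0 = 2
N_1 = 2 + 2 = 4
Terms of depth exactly 1: N_1 − N_0 = 4 − 2 = 2.

2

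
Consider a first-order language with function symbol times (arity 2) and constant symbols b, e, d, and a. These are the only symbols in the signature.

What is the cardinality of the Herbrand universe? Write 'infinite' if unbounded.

infinite

The signature has at least one function symbol (times, arity 2) and at least one constant (b).
Iterating times gives infinitely many distinct ground terms: b, times(b, b), times(times(b, b), times(b, b)), ...
So the Herbrand universe is infinite.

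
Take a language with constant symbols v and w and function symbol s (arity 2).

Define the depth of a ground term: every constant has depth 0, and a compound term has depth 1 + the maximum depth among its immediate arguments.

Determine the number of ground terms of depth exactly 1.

4

Count level by level. With function symbols s/2, the terms of depth ≤ k are the 2 constants together with each function applied to depth-≤(k−1) tuples, so N_k = 2 + N_{k-1}^2.
N_0 = 2
N_1 = 2 + 2^2 = 6
Terms of depth exactly 1: N_1 − N_0 = 6 − 2 = 4.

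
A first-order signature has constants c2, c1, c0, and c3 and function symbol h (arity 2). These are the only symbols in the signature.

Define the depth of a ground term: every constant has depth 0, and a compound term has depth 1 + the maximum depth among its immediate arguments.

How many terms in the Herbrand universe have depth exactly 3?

162816

If N_k denotes the number of depth-≤k ground terms, the 4 constants give N_0 = 4, and each function symbol of arity r contributes N_{k-1}^r new terms at level k: N_k = 4 + N_{k-1}^2.
N_0 = 4
N_1 = 4 + 4^2 = 20
N_2 = 4 + 20^2 = 404
N_3 = 4 + 404^2 = 163220
Terms of depth exactly 3: N_3 − N_2 = 163220 − 404 = 162816.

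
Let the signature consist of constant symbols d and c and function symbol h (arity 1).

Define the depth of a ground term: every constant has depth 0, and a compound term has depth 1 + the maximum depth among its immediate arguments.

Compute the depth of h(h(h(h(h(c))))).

depth(h(c)) = 1 + depth(c) = 1 + 0 = 1
depth(h(h(c))) = 1 + depth(h(c)) = 1 + 1 = 2
depth(h(h(h(c)))) = 1 + depth(h(h(c))) = 1 + 2 = 3
depth(h(h(h(h(c))))) = 1 + depth(h(h(h(c)))) = 1 + 3 = 4
depth(h(h(h(h(h(c)))))) = 1 + depth(h(h(h(h(c))))) = 1 + 4 = 5

5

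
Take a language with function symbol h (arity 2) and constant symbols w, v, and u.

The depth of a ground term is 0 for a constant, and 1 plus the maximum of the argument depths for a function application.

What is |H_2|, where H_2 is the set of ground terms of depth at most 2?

147

If N_k denotes the number of depth-≤k ground terms, the 3 constants give N_0 = 3, and each function symbol of arity r contributes N_{k-1}^r new terms at level k: N_k = 3 + N_{k-1}^2.
N_0 = 3
N_1 = 3 + 3^2 = 12
N_2 = 3 + 12^2 = 147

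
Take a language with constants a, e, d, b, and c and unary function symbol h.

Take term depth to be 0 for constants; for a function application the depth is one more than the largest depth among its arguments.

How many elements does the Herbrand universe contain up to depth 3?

If N_k denotes the number of depth-≤k ground terms, the 5 constants give N_0 = 5, and each function symbol of arity r contributes N_{k-1}^r new terms at level k: N_k = 5 + N_{k-1}.
N_0 = 5
N_1 = 5 + 5 = 10
N_2 = 5 + 10 = 15
N_3 = 5 + 15 = 20

20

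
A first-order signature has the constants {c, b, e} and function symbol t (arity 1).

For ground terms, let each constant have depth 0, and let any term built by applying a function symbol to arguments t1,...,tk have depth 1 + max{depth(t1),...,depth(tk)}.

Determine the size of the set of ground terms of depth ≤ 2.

9

Write N_k for the number of ground terms of depth ≤ k. A term of depth ≤ k is either a constant or a function symbol applied to arguments of depth ≤ k−1, so N_k = 3 + N_{k-1}.
N_0 = 3
N_1 = 3 + 3 = 6
N_2 = 3 + 6 = 9
Explicitly: c, b, e, t(c), t(b), t(e), t(t(c)), t(t(b)), t(t(e)).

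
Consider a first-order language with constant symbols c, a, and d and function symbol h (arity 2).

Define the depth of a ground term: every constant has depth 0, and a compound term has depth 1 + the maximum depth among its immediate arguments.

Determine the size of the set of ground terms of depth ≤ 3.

21612

Let N_k count ground terms of depth at most k. Each non-constant term of depth ≤ k is some function symbol applied to depth-≤(k−1) arguments, giving N_k = 3 + N_{k-1}^2.
N_0 = 3
N_1 = 3 + 3^2 = 12
N_2 = 3 + 12^2 = 147
N_3 = 3 + 147^2 = 21612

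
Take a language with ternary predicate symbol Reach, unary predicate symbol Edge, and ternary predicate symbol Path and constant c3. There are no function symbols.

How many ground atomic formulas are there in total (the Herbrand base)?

3

With no function symbols, the Herbrand universe is just the 1 constant.
Ground atoms per predicate: Reach: 1^3 = 1, Edge: 1, Path: 1^3 = 1.
Herbrand base size = 1 + 1 + 1 = 3.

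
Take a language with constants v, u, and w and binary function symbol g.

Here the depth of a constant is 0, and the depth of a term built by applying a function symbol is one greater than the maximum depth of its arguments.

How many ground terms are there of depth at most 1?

Let N_k count ground terms of depth at most k. Each non-constant term of depth ≤ k is some function symbol applied to depth-≤(k−1) arguments, giving N_k = 3 + N_{k-1}^2.
N_0 = 3
N_1 = 3 + 3^2 = 12

12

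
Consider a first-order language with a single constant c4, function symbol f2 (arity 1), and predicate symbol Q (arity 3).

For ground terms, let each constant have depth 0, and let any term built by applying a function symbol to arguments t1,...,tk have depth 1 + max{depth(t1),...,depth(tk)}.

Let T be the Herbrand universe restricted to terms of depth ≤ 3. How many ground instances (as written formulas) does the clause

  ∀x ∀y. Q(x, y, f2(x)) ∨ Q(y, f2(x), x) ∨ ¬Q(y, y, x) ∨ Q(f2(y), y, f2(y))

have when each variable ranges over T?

Ground terms of depth ≤ 3:
  Count level by level. With function symbols f2/1, the terms of depth ≤ k are the 1 constant together with each function applied to depth-≤(k−1) tuples, so N_k = 1 + N_{k-1}.
  N_0 = 1
  N_1 = 1 + 1 = 2
  N_2 = 1 + 2 = 3
  N_3 = 1 + 3 = 4
So there are 4 ground terms available for substitution.
There are 2 variables to instantiate (x, y), each occurring in at least one literal, so different choices give different ground instances.
Number of ground instances = 4^2 = 16.

16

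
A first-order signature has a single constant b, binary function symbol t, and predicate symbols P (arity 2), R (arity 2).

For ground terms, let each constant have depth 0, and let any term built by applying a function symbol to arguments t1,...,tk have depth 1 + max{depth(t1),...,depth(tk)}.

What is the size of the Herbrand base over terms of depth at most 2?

50

First count ground terms of depth ≤ 2.
If N_k denotes the number of depth-≤k ground terms, the 1 constant gives N_0 = 1, and each function symbol of arity r contributes N_{k-1}^r new terms at level k: N_k = 1 + N_{k-1}^2.
N_0 = 1
N_1 = 1 + 1^2 = 2
N_2 = 1 + 2^2 = 5
Explicitly: b, t(b, b), t(b, t(b, b)), t(t(b, b), b), t(t(b, b), t(b, b)).
So |H| = 5.
Ground atoms are formed by filling each argument slot of a predicate with a term from H, so an r-ary predicate gives |H|^r atoms:
  P: 5^2 = 25;  R: 5^2 = 25
Total ground atoms: 25 + 25 = 50.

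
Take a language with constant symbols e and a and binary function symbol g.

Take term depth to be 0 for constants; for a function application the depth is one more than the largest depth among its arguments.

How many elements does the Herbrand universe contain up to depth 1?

6

Let N_k count ground terms of depth at most k. Each non-constant term of depth ≤ k is some function symbol applied to depth-≤(k−1) arguments, giving N_k = 2 + N_{k-1}^2.
N_0 = 2
N_1 = 2 + 2^2 = 6
Explicitly: e, a, g(e, e), g(e, a), g(a, e), g(a, a).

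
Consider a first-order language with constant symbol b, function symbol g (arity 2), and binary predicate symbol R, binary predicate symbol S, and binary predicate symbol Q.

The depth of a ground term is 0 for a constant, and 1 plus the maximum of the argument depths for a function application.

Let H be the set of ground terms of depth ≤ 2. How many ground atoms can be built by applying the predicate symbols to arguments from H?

First count ground terms of depth ≤ 2.
Count level by level. With function symbols g/2, the terms of depth ≤ k are the 1 constant together with each function applied to depth-≤(k−1) tuples, so N_k = 1 + N_{k-1}^2.
N_0 = 1
N_1 = 1 + 1^2 = 2
N_2 = 1 + 2^2 = 5
So |H| = 5.
For each predicate symbol, the number of ground atoms is |H| raised to its arity; summing:
  R: 5^2 = 25;  S: 5^2 = 25;  Q: 5^2 = 25
Total ground atoms: 25 + 25 + 25 = 75.

75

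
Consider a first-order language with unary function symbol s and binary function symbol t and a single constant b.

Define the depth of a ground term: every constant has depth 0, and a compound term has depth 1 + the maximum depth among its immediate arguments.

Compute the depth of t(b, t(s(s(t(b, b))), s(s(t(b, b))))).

depth(t(b, b)) = 1 + max(0, 0) = 1
depth(s(t(b, b))) = 1 + depth(t(b, b)) = 1 + 1 = 2
depth(s(s(t(b, b)))) = 1 + depth(s(t(b, b))) = 1 + 2 = 3
depth(t(s(s(t(b, b))), s(s(t(b, b))))) = 1 + max(3, 3) = 4
depth(t(b, t(s(s(t(b, b))), s(s(t(b, b)))))) = 1 + max(0, 4) = 5

5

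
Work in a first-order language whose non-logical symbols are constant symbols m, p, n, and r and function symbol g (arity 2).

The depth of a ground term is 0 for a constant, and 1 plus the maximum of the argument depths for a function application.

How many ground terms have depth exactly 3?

162816

Write N_k for the number of ground terms of depth ≤ k. A term of depth ≤ k is either a constant or a function symbol applied to arguments of depth ≤ k−1, so N_k = 4 + N_{k-1}^2.
N_0 = 4
N_1 = 4 + 4^2 = 20
N_2 = 4 + 20^2 = 404
N_3 = 4 + 404^2 = 163220
Terms of depth exactly 3: N_3 − N_2 = 163220 − 404 = 162816.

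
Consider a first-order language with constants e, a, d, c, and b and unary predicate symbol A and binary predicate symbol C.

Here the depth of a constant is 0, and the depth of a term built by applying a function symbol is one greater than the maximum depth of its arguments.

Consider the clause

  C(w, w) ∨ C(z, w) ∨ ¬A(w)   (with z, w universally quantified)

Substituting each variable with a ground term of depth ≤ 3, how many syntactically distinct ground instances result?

Ground terms of depth ≤ 3:
  With no function symbols every ground term is a constant, so there are exactly 5 ground terms at every depth bound.
  N_0 = 5
  N_1 = 5
  N_2 = 5
  N_3 = 5
  Explicitly: e, a, d, c, b.
So there are 5 ground terms available for substitution.
The clause has 2 distinct variables (z, w), each appearing in the body. In the free term algebra distinct substitutions yield syntactically distinct ground instances.
Number of ground instances = 5^2 = 25.

25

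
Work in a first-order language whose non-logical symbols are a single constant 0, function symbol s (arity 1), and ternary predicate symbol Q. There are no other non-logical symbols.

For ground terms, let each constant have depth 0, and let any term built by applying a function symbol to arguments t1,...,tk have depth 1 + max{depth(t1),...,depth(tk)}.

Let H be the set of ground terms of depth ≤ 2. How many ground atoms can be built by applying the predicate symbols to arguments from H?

27

First count ground terms of depth ≤ 2.
If N_k denotes the number of depth-≤k ground terms, the 1 constant gives N_0 = 1, and each function symbol of arity r contributes N_{k-1}^r new terms at level k: N_k = 1 + N_{k-1}.
N_0 = 1
N_1 = 1 + 1 = 2
N_2 = 1 + 2 = 3
Explicitly: 0, s(0), s(s(0)).
So |H| = 3.
Ground atoms are formed by filling each argument slot of a predicate with a term from H, so an r-ary predicate gives |H|^r atoms:
  Q: 3^3 = 27
Total ground atoms: 27.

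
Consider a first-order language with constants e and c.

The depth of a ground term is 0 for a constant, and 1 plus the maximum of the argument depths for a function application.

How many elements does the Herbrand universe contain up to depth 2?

With no function symbols every ground term is a constant, so there are exactly 2 ground terms at every depth bound.
N_0 = 2
N_1 = 2
N_2 = 2

2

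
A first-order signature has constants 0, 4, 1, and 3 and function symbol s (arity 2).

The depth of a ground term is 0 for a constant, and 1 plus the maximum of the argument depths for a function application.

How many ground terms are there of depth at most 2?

Let N_k count ground terms of depth at most k. Each non-constant term of depth ≤ k is some function symbol applied to depth-≤(k−1) arguments, giving N_k = 4 + N_{k-1}^2.
N_0 = 4
N_1 = 4 + 4^2 = 20
N_2 = 4 + 20^2 = 404

404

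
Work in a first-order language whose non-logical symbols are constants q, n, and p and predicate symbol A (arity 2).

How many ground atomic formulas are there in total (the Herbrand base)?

With no function symbols, the Herbrand universe is just the 3 constants.
Ground atoms per predicate: A: 3^2 = 9.
Herbrand base size = 9 = 9.

9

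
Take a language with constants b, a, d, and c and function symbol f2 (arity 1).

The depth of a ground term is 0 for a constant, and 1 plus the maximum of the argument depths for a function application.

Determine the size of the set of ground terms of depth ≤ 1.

Count level by level. With function symbols f2/1, the terms of depth ≤ k are the 4 constants together with each function applied to depth-≤(k−1) tuples, so N_k = 4 + N_{k-1}.
N_0 = 4
N_1 = 4 + 4 = 8

8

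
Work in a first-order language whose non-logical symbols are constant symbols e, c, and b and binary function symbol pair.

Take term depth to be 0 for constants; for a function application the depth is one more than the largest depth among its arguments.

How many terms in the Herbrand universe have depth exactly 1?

Let N_k = |{terms of depth ≤ k}|. Then N_0 = 3 and N_k = 3 + N_{k-1}^2 for k ≥ 1 (one summand per function symbol, arity giving the exponent).
N_0 = 3
N_1 = 3 + 3^2 = 12
Terms of depth exactly 1: N_1 − N_0 = 12 − 3 = 9.

9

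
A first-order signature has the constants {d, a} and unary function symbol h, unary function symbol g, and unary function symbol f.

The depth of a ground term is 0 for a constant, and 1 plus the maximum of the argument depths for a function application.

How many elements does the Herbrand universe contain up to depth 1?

8

Write N_k for the number of ground terms of depth ≤ k. A term of depth ≤ k is either a constant or a function symbol applied to arguments of depth ≤ k−1, so N_k = 2 + N_{k-1} + N_{k-1} + N_{k-1}.
N_0 = 2
N_1 = 2 + 2 + 2 + 2 = 8
Explicitly: d, a, h(d), h(a), g(d), g(a), f(d), f(a).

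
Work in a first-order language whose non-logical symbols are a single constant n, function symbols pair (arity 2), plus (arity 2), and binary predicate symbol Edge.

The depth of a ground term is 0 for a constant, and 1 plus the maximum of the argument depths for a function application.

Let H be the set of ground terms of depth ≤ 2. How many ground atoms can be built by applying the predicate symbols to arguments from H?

361

First count ground terms of depth ≤ 2.
Let N_k count ground terms of depth at most k. Each non-constant term of depth ≤ k is some function symbol applied to depth-≤(k−1) arguments, giving N_k = 1 + N_{k-1}^2 + N_{k-1}^2.
N_0 = 1
N_1 = 1 + 1^2 + 1^2 = 3
N_2 = 1 + 3^2 + 3^2 = 19
So |H| = 19.
Each predicate of arity r yields |H|^r ground atoms (one per choice of an r-tuple from H):
  Edge: 19^2 = 361
Total ground atoms: 361.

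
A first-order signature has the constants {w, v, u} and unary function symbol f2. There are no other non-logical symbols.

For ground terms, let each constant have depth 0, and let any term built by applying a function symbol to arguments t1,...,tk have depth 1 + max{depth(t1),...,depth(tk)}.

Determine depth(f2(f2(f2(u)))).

depth(f2(u)) = 1 + depth(u) = 1 + 0 = 1
depth(f2(f2(u))) = 1 + depth(f2(u)) = 1 + 1 = 2
depth(f2(f2(f2(u)))) = 1 + depth(f2(f2(u))) = 1 + 2 = 3

3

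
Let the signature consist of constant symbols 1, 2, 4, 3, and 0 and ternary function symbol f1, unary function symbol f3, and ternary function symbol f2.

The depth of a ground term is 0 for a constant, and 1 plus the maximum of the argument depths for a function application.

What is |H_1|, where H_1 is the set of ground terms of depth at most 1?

Let N_k = |{terms of depth ≤ k}|. Then N_0 = 5 and N_k = 5 + N_{k-1}^3 + N_{k-1} + N_{k-1}^3 for k ≥ 1 (one summand per function symbol, arity giving the exponent).
N_0 = 5
N_1 = 5 + 5^3 + 5 + 5^3 = 260

260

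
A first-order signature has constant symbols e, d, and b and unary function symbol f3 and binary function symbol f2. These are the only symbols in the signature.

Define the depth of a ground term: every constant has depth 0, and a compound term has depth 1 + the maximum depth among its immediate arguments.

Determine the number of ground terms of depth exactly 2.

Let N_k count ground terms of depth at most k. Each non-constant term of depth ≤ k is some function symbol applied to depth-≤(k−1) arguments, giving N_k = 3 + N_{k-1} + N_{k-1}^2.
N_0 = 3
N_1 = 3 + 3 + 3^2 = 15
N_2 = 3 + 15 + 15^2 = 243
Terms of depth exactly 2: N_2 − N_1 = 243 − 15 = 228.

228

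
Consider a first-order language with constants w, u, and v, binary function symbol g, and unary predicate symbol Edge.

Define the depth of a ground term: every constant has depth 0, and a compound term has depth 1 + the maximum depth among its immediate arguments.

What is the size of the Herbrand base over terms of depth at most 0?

3

First count ground terms of depth ≤ 0.
If N_k denotes the number of depth-≤k ground terms, the 3 constants give N_0 = 3, and each function symbol of arity r contributes N_{k-1}^r new terms at level k: N_k = 3 + N_{k-1}^2.
N_0 = 3
So |H| = 3.
Ground atoms are formed by filling each argument slot of a predicate with a term from H, so an r-ary predicate gives |H|^r atoms:
  Edge: 3
Total ground atoms: 3.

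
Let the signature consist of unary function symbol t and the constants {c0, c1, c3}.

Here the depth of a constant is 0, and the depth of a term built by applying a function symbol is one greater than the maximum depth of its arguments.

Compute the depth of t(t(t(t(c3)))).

depth(t(c3)) = 1 + depth(c3) = 1 + 0 = 1
depth(t(t(c3))) = 1 + depth(t(c3)) = 1 + 1 = 2
depth(t(t(t(c3)))) = 1 + depth(t(t(c3))) = 1 + 2 = 3
depth(t(t(t(t(c3))))) = 1 + depth(t(t(t(c3)))) = 1 + 3 = 4

4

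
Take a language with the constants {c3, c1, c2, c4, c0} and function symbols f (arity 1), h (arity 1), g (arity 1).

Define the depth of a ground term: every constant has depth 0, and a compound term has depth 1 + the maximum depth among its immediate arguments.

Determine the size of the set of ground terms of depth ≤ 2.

Write N_k for the number of ground terms of depth ≤ k. A term of depth ≤ k is either a constant or a function symbol applied to arguments of depth ≤ k−1, so N_k = 5 + N_{k-1} + N_{k-1} + N_{k-1}.
N_0 = 5
N_1 = 5 + 5 + 5 + 5 = 20
N_2 = 5 + 20 + 20 + 20 = 65

65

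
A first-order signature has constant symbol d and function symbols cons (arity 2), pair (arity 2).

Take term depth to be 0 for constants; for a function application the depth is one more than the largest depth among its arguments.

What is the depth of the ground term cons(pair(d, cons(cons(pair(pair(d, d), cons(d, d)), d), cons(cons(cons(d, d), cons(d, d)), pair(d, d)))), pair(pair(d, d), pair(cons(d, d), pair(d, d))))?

depth(pair(d, d)) = 1 + max(0, 0) = 1
depth(cons(d, d)) = 1 + max(0, 0) = 1
depth(pair(pair(d, d), cons(d, d))) = 1 + max(1, 1) = 2
depth(cons(pair(pair(d, d), cons(d, d)), d)) = 1 + max(2, 0) = 3
depth(cons(cons(d, d), cons(d, d))) = 1 + max(1, 1) = 2
depth(cons(cons(cons(d, d), cons(d, d)), pair(d, d))) = 1 + max(2, 1) = 3
depth(cons(cons(pair(pair(d, d), cons(d, d)), d), cons(cons(cons(d, d), cons(d, d)), pair(d, d)))) = 1 + max(3, 3) = 4
depth(pair(d, cons(cons(pair(pair(d, d), cons(d, d)), d), cons(cons(cons(d, d), cons(d, d)), pair(d, d))))) = 1 + max(0, 4) = 5
depth(pair(cons(d, d), pair(d, d))) = 1 + max(1, 1) = 2
depth(pair(pair(d, d), pair(cons(d, d), pair(d, d)))) = 1 + max(1, 2) = 3
depth(cons(pair(d, cons(cons(pair(pair(d, d), cons(d, d)), d), cons(cons(cons(d, d), cons(d, d)), pair(d, d)))), pair(pair(d, d), pair(cons(d, d), pair(d, d))))) = 1 + max(5, 3) = 6

6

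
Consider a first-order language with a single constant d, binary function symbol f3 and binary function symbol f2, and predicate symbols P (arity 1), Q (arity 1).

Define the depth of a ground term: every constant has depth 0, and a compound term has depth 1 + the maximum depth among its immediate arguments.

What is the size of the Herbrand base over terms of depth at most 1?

6

First count ground terms of depth ≤ 1.
Let N_k count ground terms of depth at most k. Each non-constant term of depth ≤ k is some function symbol applied to depth-≤(k−1) arguments, giving N_k = 1 + N_{k-1}^2 + N_{k-1}^2.
N_0 = 1
N_1 = 1 + 1^2 + 1^2 = 3
Explicitly: d, f3(d, d), f2(d, d).
So |H| = 3.
A ground atom is a predicate applied to a tuple of terms from H, so the count is the sum over predicates of |H|^arity:
  P: 3;  Q: 3
Total ground atoms: 3 + 3 = 6.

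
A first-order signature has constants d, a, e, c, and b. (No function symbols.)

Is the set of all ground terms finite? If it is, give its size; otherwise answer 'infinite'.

5

There are no function symbols, so every ground term is one of the 5 constants.
The Herbrand universe is {d, a, e, c, b}, which is finite with 5 elements.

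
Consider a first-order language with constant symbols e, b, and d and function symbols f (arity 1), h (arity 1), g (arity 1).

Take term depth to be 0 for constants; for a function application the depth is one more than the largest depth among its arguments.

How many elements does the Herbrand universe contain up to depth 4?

If N_k denotes the number of depth-≤k ground terms, the 3 constants give N_0 = 3, and each function symbol of arity r contributes N_{k-1}^r new terms at level k: N_k = 3 + N_{k-1} + N_{k-1} + N_{k-1}.
N_0 = 3
N_1 = 3 + 3 + 3 + 3 = 12
N_2 = 3 + 12 + 12 + 12 = 39
N_3 = 3 + 39 + 39 + 39 = 120
N_4 = 3 + 120 + 120 + 120 = 363

363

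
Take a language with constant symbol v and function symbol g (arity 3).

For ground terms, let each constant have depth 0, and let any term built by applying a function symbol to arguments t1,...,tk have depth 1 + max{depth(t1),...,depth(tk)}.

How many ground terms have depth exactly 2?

Count level by level. With function symbols g/3, the terms of depth ≤ k are the 1 constant together with each function applied to depth-≤(k−1) tuples, so N_k = 1 + N_{k-1}^3.
N_0 = 1
N_1 = 1 + 1^3 = 2
N_2 = 1 + 2^3 = 9
Terms of depth exactly 2: N_2 − N_1 = 9 − 2 = 7.

7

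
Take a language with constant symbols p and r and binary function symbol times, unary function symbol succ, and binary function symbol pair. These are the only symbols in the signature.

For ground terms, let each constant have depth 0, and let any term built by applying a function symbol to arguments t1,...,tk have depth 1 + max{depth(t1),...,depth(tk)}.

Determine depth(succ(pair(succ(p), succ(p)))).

depth(succ(p)) = 1 + depth(p) = 1 + 0 = 1
depth(pair(succ(p), succ(p))) = 1 + max(1, 1) = 2
depth(succ(pair(succ(p), succ(p)))) = 1 + depth(pair(succ(p), succ(p))) = 1 + 2 = 3

3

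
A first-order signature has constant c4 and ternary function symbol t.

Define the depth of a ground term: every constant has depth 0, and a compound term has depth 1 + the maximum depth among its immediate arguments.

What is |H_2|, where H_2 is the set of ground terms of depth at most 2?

9

Let N_k = |{terms of depth ≤ k}|. Then N_0 = 1 and N_k = 1 + N_{k-1}^3 for k ≥ 1 (one summand per function symbol, arity giving the exponent).
N_0 = 1
N_1 = 1 + 1^3 = 2
N_2 = 1 + 2^3 = 9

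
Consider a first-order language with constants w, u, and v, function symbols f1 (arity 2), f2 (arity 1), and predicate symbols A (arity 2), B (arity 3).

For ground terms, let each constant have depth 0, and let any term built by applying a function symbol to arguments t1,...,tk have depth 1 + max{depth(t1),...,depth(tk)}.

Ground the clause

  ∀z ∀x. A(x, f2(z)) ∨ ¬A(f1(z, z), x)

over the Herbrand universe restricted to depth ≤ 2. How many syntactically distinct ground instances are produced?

Ground terms of depth ≤ 2:
  Write N_k for the number of ground terms of depth ≤ k. A term of depth ≤ k is either a constant or a function symbol applied to arguments of depth ≤ k−1, so N_k = 3 + N_{k-1}^2 + N_{k-1}.
  N_0 = 3
  N_1 = 3 + 3^2 + 3 = 15
  N_2 = 3 + 15^2 + 15 = 243
So there are 243 ground terms available for substitution.
The clause has 2 distinct variables (z, x), each appearing in the body. In the free term algebra distinct substitutions yield syntactically distinct ground instances.
Number of ground instances = 243^2 = 59049.

59049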